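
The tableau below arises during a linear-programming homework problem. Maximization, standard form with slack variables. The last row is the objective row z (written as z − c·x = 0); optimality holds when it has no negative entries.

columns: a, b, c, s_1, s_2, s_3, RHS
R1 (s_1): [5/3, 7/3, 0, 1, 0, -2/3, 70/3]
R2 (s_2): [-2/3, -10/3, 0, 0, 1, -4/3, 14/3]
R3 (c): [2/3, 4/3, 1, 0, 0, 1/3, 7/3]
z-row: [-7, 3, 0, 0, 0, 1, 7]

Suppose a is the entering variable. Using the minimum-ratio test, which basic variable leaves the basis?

c

Column a entries and ratios — s_1: (70/3)/(5/3) = 14; s_2: -2/3 ≤ 0, skip; c: (7/3)/(2/3) = 7/2.
Smallest ratio is 7/2 in the row of c, so c leaves.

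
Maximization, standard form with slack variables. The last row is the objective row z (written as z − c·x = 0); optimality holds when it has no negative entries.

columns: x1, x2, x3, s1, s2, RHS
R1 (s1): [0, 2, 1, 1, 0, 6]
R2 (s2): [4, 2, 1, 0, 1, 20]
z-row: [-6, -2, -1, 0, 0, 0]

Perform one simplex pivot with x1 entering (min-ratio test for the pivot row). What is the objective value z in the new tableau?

Ratio test on column x1 — row 1: entry 0 ≤ 0; row 2: 20/4 = 5. Minimum is 5 at row 2 (s2 leaves); pivot element 4.
Pivot on row 2; the z-row RHS becomes 0 − (-6)·5 = 30.

30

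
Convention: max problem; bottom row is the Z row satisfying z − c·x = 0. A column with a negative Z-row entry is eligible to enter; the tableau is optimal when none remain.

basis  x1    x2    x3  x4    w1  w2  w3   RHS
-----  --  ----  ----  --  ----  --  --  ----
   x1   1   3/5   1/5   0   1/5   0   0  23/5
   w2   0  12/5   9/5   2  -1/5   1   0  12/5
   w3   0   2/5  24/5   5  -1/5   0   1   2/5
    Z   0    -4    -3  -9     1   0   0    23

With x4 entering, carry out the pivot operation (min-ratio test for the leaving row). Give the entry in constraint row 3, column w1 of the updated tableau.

Ratio test on column x4 — row 1: entry 0 ≤ 0; row 2: (12/5)/2 = 6/5; row 3: (2/5)/5 = 2/25. Minimum is 2/25 at row 3 (w3 leaves); pivot element 5.
Divide row 3 by 5; eliminate column x4 from the other rows.
In the new row 3, the w1 entry is the old entry divided by the pivot: (-1/5)/5 = -1/25.

-1/25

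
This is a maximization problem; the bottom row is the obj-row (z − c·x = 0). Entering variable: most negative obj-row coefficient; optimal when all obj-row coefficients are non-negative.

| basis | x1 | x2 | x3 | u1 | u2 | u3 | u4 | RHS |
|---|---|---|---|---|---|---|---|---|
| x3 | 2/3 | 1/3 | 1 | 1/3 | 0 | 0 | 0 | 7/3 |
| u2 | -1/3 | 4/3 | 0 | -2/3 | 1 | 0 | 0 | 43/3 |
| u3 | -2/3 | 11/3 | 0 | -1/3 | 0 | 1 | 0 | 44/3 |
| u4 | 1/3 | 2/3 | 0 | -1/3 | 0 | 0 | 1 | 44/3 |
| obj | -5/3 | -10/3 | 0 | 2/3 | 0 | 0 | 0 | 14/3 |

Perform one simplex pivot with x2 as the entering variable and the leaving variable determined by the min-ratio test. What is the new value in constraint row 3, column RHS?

4

Ratio test on column x2 — row 1: (7/3)/(1/3) = 7; row 2: (43/3)/(4/3) = 43/4; row 3: (44/3)/(11/3) = 4; row 4: (44/3)/(2/3) = 22. Minimum is 4 at row 3 (u3 leaves); pivot element 11/3.
Divide row 3 by 11/3; eliminate column x2 from the other rows.
In the new row 3, the RHS entry is the old entry divided by the pivot: (44/3)/(11/3) = 4.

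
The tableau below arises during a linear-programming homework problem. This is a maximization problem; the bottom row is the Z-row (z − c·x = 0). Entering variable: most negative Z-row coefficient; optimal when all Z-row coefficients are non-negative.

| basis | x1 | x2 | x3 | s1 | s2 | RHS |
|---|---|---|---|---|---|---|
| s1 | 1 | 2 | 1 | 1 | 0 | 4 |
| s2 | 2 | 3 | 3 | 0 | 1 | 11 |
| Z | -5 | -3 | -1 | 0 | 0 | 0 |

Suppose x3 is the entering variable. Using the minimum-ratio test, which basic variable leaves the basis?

Column x3 entries and ratios — s1: 4/1 = 4; s2: 11/3 = 11/3.
Smallest ratio is 11/3 in the row of s2, so s2 leaves.

s2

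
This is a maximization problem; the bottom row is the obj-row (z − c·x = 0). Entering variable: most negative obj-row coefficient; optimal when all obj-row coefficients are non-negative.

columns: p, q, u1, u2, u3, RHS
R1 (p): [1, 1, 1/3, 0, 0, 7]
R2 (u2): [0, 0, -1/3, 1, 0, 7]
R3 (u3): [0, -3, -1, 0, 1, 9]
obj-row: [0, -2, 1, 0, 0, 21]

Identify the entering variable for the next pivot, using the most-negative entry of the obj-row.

Negative obj-row entries: q: -2.
The most negative is -2 in column q, so q enters.

q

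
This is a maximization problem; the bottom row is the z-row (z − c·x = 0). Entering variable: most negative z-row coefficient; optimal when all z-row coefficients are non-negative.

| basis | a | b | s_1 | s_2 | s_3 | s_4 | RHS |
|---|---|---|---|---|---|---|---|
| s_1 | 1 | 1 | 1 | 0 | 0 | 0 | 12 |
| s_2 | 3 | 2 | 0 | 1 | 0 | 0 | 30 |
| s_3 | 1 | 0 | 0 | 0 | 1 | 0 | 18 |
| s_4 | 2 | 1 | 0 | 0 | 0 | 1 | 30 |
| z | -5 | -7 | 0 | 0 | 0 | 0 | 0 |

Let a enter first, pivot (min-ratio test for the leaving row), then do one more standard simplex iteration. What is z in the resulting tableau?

Ratio test on column a — row 1: 12/1 = 12; row 2: 30/3 = 10; row 3: 18/1 = 18; row 4: 30/2 = 15. Minimum is 10 at row 2 (s_2 leaves); pivot element 3.
Pivot on row 2; the z-row RHS becomes 0 − (-5)·10 = 50.
Next entering variable (most negative z-row entry -11/3): b.
Ratio test on column b — row 1: 2/(1/3) = 6; row 2: 10/(2/3) = 15; row 3: entry -2/3 ≤ 0; row 4: entry -1/3 ≤ 0. Minimum is 6 at row 1 (s_1 leaves); pivot element 1/3.
After the second pivot the z-row RHS is 50 − (-11/3)·6 = 72.

72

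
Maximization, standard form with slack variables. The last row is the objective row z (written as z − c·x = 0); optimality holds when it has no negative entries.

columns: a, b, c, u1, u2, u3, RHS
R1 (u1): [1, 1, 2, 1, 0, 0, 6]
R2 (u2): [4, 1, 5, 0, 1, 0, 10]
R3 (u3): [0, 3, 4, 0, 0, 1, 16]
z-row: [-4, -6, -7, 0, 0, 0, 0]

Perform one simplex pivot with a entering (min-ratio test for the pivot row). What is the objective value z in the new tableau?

Ratio test on column a — row 1: 6/1 = 6; row 2: 10/4 = 5/2; row 3: entry 0 ≤ 0. Minimum is 5/2 at row 2 (u2 leaves); pivot element 4.
Pivot on row 2; the z-row RHS becomes 0 − (-4)·(5/2) = 10.

10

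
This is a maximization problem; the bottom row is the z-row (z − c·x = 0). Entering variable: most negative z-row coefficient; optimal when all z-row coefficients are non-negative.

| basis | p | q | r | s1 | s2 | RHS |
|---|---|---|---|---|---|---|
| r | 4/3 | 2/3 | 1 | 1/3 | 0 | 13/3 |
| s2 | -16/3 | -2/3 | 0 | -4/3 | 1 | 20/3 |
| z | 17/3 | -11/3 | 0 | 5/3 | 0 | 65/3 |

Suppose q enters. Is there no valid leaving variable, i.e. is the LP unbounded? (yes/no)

no

Column q has positive entries in row(s) 1, so the ratio test bounds it — not unbounded.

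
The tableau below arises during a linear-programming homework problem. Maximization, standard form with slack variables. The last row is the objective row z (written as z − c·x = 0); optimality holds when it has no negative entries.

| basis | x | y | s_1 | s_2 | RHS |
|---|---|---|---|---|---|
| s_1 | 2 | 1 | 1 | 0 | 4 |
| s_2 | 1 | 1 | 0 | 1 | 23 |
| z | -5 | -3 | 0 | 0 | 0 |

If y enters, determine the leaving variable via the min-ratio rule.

s_1

Column y entries and ratios — s_1: 4/1 = 4; s_2: 23/1 = 23.
Smallest ratio is 4 in the row of s_1, so s_1 leaves.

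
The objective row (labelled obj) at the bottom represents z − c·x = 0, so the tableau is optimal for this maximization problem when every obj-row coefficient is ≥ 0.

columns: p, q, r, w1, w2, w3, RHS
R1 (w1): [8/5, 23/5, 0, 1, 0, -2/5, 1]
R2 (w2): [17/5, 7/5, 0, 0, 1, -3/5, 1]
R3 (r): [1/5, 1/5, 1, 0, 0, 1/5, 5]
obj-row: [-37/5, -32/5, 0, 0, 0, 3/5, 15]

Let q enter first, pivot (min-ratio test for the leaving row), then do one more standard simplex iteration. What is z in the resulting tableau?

Ratio test on column q — row 1: 1/(23/5) = 5/23; row 2: 1/(7/5) = 5/7; row 3: 5/(1/5) = 25. Minimum is 5/23 at row 1 (w1 leaves); pivot element 23/5.
Pivot on row 1; the obj-row RHS becomes 15 − (-32/5)·(5/23) = 377/23.
Next entering variable (most negative obj-row entry -119/23): p.
Ratio test on column p — row 1: (5/23)/(8/23) = 5/8; row 2: (16/23)/(67/23) = 16/67; row 3: (114/23)/(3/23) = 38. Minimum is 16/67 at row 2 (w2 leaves); pivot element 67/23.
After the second pivot the obj-row RHS is 377/23 − (-119/23)·(16/67) = 1181/67.

1181/67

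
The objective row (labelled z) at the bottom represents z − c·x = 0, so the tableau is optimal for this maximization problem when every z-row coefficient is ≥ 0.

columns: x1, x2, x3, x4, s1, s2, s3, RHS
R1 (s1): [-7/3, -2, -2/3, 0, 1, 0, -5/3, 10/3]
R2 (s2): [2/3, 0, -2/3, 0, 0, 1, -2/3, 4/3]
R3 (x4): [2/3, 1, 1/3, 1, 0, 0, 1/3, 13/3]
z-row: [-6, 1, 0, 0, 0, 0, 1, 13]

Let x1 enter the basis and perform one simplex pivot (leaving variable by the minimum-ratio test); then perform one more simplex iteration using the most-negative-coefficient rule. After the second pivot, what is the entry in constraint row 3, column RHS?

Ratio test on column x1 — row 1: entry -7/3 ≤ 0; row 2: (4/3)/(2/3) = 2; row 3: (13/3)/(2/3) = 13/2. Minimum is 2 at row 2 (s2 leaves); pivot element 2/3.
Divide row 2 by 2/3; eliminate column x1 from the other rows.
Second iteration: most negative z-row entry is -6 in column x3, so x3 enters.
Ratio test on column x3 — row 1: entry -3 ≤ 0; row 2: entry -1 ≤ 0; row 3: 3/1 = 3. Minimum is 3 at row 3 (x4 leaves); pivot element 1.
Divide row 3 by 1; eliminate column x3 from the other rows.
After both pivots, the entry at constraint row 3, column RHS is 3.

3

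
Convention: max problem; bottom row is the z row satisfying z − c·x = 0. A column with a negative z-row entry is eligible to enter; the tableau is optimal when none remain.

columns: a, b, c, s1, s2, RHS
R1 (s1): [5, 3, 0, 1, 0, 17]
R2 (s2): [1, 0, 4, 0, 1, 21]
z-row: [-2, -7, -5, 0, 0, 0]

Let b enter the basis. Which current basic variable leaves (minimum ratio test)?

Column b entries and ratios — s1: 17/3 = 17/3; s2: 0 ≤ 0, skip.
Smallest ratio is 17/3 in the row of s1, so s1 leaves.

s1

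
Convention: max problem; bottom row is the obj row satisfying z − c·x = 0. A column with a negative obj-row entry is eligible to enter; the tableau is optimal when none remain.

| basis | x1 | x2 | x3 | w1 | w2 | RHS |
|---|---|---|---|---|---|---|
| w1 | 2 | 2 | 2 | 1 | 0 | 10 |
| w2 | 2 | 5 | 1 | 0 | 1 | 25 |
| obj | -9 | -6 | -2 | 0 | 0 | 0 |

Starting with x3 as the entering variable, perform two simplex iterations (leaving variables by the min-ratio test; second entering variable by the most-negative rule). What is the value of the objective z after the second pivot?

45

Ratio test on column x3 — row 1: 10/2 = 5; row 2: 25/1 = 25. Minimum is 5 at row 1 (w1 leaves); pivot element 2.
Pivot on row 1; the obj-row RHS becomes 0 − (-2)·5 = 10.
Next entering variable (most negative obj-row entry -7): x1.
Ratio test on column x1 — row 1: 5/1 = 5; row 2: 20/1 = 20. Minimum is 5 at row 1 (x3 leaves); pivot element 1.
After the second pivot the obj-row RHS is 10 − (-7)·5 = 45.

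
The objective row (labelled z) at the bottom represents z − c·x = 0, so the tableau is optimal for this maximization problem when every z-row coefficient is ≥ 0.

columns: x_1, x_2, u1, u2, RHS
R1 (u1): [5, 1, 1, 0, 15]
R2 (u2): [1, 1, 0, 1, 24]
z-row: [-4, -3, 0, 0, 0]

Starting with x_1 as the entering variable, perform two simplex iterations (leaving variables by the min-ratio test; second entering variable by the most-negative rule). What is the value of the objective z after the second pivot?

Ratio test on column x_1 — row 1: 15/5 = 3; row 2: 24/1 = 24. Minimum is 3 at row 1 (u1 leaves); pivot element 5.
Pivot on row 1; the z-row RHS becomes 0 − (-4)·3 = 12.
Next entering variable (most negative z-row entry -11/5): x_2.
Ratio test on column x_2 — row 1: 3/(1/5) = 15; row 2: 21/(4/5) = 105/4. Minimum is 15 at row 1 (x_1 leaves); pivot element 1/5.
After the second pivot the z-row RHS is 12 − (-11/5)·15 = 45.

45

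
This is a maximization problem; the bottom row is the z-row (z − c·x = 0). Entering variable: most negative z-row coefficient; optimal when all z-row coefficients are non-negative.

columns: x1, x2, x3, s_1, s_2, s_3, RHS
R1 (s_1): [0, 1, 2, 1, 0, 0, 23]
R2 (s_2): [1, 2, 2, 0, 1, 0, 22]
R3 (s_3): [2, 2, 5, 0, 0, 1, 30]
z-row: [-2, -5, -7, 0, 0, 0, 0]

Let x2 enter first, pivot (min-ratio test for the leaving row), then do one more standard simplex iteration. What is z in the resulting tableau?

Ratio test on column x2 — row 1: 23/1 = 23; row 2: 22/2 = 11; row 3: 30/2 = 15. Minimum is 11 at row 2 (s_2 leaves); pivot element 2.
Pivot on row 2; the z-row RHS becomes 0 − (-5)·11 = 55.
Next entering variable (most negative z-row entry -2): x3.
Ratio test on column x3 — row 1: 12/1 = 12; row 2: 11/1 = 11; row 3: 8/3 = 8/3. Minimum is 8/3 at row 3 (s_3 leaves); pivot element 3.
After the second pivot the z-row RHS is 55 − (-2)·(8/3) = 181/3.

181/3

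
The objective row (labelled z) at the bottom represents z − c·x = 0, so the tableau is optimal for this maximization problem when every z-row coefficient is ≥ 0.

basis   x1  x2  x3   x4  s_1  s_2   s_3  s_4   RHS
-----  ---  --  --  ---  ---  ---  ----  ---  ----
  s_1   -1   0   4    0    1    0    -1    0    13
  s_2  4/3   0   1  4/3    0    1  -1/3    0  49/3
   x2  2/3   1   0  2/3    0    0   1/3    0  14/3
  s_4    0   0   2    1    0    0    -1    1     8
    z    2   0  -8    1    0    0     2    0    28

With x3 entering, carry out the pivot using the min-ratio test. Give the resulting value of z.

Ratio test on column x3 — row 1: 13/4 = 13/4; row 2: (49/3)/1 = 49/3; row 3: entry 0 ≤ 0; row 4: 8/2 = 4. Minimum is 13/4 at row 1 (s_1 leaves); pivot element 4.
Pivot on row 1; the z-row RHS becomes 28 − (-8)·(13/4) = 54.

54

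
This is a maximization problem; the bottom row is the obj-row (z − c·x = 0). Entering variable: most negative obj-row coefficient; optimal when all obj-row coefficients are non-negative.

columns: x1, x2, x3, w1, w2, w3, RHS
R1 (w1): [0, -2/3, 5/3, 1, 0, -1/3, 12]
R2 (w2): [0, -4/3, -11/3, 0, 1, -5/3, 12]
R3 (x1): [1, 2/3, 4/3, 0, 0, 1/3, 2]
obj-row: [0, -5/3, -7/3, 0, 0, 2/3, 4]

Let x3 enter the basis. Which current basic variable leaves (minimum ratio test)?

x1

Column x3 entries and ratios — w1: 12/(5/3) = 36/5; w2: -11/3 ≤ 0, skip; x1: 2/(4/3) = 3/2.
Smallest ratio is 3/2 in the row of x1, so x1 leaves.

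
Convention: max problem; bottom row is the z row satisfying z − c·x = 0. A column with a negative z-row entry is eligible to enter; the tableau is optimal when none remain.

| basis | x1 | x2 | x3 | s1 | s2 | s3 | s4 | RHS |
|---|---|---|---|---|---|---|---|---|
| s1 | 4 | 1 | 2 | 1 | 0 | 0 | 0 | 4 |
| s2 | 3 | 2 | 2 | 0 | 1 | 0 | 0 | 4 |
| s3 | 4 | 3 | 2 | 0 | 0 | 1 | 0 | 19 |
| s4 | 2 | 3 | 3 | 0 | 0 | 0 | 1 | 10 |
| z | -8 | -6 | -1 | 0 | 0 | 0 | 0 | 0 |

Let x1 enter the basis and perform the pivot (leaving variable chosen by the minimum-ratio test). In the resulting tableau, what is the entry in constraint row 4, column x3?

2

Ratio test on column x1 — row 1: 4/4 = 1; row 2: 4/3 = 4/3; row 3: 19/4 = 19/4; row 4: 10/2 = 5. Minimum is 1 at row 1 (s1 leaves); pivot element 4.
Divide row 1 by 4; eliminate column x1 from the other rows.
Row 4 update in column x3: 3 − 2·(1/2) = 2.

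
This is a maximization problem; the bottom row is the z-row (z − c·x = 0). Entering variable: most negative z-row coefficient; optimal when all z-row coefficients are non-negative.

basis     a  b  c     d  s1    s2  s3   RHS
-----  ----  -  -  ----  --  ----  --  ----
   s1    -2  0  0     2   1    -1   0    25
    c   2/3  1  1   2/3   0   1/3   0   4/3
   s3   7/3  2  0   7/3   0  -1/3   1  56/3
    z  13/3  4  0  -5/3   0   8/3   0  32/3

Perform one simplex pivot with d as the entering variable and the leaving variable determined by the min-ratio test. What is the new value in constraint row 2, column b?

3/2

Ratio test on column d — row 1: 25/2 = 25/2; row 2: (4/3)/(2/3) = 2; row 3: (56/3)/(7/3) = 8. Minimum is 2 at row 2 (c leaves); pivot element 2/3.
Divide row 2 by 2/3; eliminate column d from the other rows.
In the new row 2, the b entry is the old entry divided by the pivot: 1/(2/3) = 3/2.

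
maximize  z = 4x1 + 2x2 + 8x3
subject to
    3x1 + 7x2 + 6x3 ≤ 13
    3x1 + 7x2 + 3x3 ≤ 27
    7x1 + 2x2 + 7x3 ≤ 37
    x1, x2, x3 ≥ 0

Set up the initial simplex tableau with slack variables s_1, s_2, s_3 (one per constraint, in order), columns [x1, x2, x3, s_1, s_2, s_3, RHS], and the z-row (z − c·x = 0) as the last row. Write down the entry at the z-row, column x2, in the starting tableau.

-2

The z-row carries the negated objective coefficients: the x2 entry is -2.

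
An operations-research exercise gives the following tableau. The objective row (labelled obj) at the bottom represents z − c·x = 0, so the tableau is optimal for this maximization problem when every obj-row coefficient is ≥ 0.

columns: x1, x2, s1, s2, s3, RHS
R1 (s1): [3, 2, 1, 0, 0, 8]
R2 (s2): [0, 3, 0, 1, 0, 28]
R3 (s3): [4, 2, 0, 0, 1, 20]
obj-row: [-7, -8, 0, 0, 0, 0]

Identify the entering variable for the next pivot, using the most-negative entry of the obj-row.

x2

Negative obj-row entries: x1: -7, x2: -8.
The most negative is -8 in column x2, so x2 enters.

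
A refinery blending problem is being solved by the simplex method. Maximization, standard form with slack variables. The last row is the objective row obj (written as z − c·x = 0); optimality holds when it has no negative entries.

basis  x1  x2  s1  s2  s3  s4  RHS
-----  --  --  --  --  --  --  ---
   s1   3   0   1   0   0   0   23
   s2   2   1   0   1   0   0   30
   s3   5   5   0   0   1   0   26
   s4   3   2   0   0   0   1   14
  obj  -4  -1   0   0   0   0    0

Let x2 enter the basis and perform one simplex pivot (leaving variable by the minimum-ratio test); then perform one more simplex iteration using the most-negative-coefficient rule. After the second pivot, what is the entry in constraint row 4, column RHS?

18/5

Ratio test on column x2 — row 1: entry 0 ≤ 0; row 2: 30/1 = 30; row 3: 26/5 = 26/5; row 4: 14/2 = 7. Minimum is 26/5 at row 3 (s3 leaves); pivot element 5.
Divide row 3 by 5; eliminate column x2 from the other rows.
Second iteration: most negative obj-row entry is -3 in column x1, so x1 enters.
Ratio test on column x1 — row 1: 23/3 = 23/3; row 2: (124/5)/1 = 124/5; row 3: (26/5)/1 = 26/5; row 4: (18/5)/1 = 18/5. Minimum is 18/5 at row 4 (s4 leaves); pivot element 1.
Divide row 4 by 1; eliminate column x1 from the other rows.
After both pivots, the entry at constraint row 4, column RHS is 18/5.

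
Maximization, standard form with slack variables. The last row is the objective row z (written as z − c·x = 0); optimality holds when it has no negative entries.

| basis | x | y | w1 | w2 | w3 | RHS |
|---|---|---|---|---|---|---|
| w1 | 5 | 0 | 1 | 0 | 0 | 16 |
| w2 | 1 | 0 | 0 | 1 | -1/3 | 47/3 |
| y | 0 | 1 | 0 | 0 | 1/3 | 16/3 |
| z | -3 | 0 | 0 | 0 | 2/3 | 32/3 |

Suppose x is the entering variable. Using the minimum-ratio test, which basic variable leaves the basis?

Column x entries and ratios — w1: 16/5 = 16/5; w2: (47/3)/1 = 47/3; y: 0 ≤ 0, skip.
Smallest ratio is 16/5 in the row of w1, so w1 leaves.

w1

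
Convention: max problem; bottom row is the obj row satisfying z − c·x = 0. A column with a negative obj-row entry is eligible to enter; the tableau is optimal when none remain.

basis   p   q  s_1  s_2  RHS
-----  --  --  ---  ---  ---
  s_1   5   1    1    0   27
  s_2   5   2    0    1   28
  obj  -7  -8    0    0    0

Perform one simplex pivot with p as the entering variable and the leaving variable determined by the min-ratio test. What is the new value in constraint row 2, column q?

1

Ratio test on column p — row 1: 27/5 = 27/5; row 2: 28/5 = 28/5. Minimum is 27/5 at row 1 (s_1 leaves); pivot element 5.
Divide row 1 by 5; eliminate column p from the other rows.
Row 2 update in column q: 2 − 5·(1/5) = 1.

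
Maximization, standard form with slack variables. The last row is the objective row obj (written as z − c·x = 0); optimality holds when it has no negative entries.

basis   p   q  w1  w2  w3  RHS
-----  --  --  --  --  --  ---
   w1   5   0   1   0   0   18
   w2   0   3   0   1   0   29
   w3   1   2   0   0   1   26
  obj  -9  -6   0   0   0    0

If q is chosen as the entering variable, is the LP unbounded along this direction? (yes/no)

Column q has positive entries in row(s) 2, 3, so the ratio test bounds it — not unbounded.

no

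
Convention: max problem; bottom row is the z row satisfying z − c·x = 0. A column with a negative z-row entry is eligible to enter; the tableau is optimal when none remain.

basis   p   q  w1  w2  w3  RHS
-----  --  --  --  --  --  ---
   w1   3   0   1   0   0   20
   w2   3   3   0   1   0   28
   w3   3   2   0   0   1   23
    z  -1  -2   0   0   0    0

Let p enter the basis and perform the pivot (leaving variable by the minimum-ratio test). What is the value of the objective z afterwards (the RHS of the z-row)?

20/3

Ratio test on column p — row 1: 20/3 = 20/3; row 2: 28/3 = 28/3; row 3: 23/3 = 23/3. Minimum is 20/3 at row 1 (w1 leaves); pivot element 3.
Pivot on row 1; the z-row RHS becomes 0 − (-1)·(20/3) = 20/3.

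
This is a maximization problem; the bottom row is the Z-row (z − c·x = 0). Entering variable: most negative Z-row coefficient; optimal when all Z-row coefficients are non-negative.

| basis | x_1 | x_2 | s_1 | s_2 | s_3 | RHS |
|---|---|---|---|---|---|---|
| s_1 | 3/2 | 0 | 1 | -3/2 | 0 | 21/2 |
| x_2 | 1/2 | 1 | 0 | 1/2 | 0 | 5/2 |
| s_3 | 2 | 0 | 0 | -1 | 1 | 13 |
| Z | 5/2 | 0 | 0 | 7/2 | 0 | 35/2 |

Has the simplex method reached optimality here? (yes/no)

yes

Every Z-row coefficient is ≥ 0, so the tableau is optimal.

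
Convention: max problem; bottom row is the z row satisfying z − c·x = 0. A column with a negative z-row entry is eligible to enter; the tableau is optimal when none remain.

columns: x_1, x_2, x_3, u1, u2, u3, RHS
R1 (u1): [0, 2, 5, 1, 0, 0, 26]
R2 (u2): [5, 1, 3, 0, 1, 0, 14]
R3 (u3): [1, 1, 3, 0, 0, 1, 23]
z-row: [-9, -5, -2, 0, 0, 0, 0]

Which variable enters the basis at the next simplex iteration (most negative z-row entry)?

Negative z-row entries: x_1: -9, x_2: -5, x_3: -2.
The most negative is -9 in column x_1, so x_1 enters.

x_1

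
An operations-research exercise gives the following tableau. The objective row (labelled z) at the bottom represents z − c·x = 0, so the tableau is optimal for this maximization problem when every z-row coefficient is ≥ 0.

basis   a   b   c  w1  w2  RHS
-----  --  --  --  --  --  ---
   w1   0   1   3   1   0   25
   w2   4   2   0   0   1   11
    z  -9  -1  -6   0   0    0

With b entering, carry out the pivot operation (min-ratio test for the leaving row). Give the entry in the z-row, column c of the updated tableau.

-6

Ratio test on column b — row 1: 25/1 = 25; row 2: 11/2 = 11/2. Minimum is 11/2 at row 2 (w2 leaves); pivot element 2.
Divide row 2 by 2; eliminate column b from the other rows.
z-row update in column c: -6 − (-1)·0 = -6.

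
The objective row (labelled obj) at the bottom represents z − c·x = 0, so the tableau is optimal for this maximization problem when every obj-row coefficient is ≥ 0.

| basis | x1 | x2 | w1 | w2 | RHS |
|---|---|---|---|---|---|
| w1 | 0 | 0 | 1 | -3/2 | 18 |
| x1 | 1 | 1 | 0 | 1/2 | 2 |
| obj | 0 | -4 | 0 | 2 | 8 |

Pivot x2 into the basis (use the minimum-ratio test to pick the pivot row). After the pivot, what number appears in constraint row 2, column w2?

1/2

Ratio test on column x2 — row 1: entry 0 ≤ 0; row 2: 2/1 = 2. Minimum is 2 at row 2 (x1 leaves); pivot element 1.
Divide row 2 by 1; eliminate column x2 from the other rows.
In the new row 2, the w2 entry is the old entry divided by the pivot: (1/2)/1 = 1/2.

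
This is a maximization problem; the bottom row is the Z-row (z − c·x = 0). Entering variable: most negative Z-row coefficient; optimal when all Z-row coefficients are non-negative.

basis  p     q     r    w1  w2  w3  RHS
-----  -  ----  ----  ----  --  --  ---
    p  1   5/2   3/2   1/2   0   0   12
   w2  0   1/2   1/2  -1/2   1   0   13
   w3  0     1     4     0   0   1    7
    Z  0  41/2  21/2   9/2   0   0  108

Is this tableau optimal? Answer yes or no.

yes

Every Z-row coefficient is ≥ 0, so the tableau is optimal.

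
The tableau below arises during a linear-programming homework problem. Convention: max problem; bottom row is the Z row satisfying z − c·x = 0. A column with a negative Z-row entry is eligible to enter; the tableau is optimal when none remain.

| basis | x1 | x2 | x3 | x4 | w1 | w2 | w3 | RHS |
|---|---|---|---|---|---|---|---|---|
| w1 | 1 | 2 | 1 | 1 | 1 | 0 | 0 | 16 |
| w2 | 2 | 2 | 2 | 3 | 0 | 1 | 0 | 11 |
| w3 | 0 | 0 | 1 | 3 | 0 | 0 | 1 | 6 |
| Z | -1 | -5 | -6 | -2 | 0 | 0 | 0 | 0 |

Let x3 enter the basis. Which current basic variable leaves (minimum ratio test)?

Column x3 entries and ratios — w1: 16/1 = 16; w2: 11/2 = 11/2; w3: 6/1 = 6.
Smallest ratio is 11/2 in the row of w2, so w2 leaves.

w2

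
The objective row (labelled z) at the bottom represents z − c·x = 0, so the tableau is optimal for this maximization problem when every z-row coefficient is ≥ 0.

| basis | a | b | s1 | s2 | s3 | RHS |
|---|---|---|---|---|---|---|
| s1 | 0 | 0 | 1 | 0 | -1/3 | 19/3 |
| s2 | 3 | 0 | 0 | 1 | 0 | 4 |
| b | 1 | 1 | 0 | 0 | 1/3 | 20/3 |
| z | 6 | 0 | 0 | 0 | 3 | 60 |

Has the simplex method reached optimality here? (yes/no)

yes

Every z-row coefficient is ≥ 0, so the tableau is optimal.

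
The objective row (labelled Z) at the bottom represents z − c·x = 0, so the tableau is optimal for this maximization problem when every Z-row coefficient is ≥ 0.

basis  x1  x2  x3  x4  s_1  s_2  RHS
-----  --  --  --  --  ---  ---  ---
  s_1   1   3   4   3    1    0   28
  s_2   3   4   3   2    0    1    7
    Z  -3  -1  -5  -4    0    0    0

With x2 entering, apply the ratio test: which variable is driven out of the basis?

Column x2 entries and ratios — s_1: 28/3 = 28/3; s_2: 7/4 = 7/4.
Smallest ratio is 7/4 in the row of s_2, so s_2 leaves.

s_2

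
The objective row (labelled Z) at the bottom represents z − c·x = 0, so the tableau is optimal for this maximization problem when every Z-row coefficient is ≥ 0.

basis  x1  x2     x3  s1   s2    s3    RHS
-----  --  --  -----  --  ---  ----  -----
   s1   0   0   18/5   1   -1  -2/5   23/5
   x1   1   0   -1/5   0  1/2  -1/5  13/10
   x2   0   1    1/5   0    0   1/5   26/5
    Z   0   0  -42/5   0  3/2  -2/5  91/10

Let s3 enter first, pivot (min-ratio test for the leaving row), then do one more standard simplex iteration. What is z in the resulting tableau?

Ratio test on column s3 — row 1: entry -2/5 ≤ 0; row 2: entry -1/5 ≤ 0; row 3: (26/5)/(1/5) = 26. Minimum is 26 at row 3 (x2 leaves); pivot element 1/5.
Pivot on row 3; the Z-row RHS becomes 91/10 − (-2/5)·26 = 39/2.
Next entering variable (most negative Z-row entry -8): x3.
Ratio test on column x3 — row 1: 15/4 = 15/4; row 2: entry 0 ≤ 0; row 3: 26/1 = 26. Minimum is 15/4 at row 1 (s1 leaves); pivot element 4.
After the second pivot the Z-row RHS is 39/2 − (-8)·(15/4) = 99/2.

99/2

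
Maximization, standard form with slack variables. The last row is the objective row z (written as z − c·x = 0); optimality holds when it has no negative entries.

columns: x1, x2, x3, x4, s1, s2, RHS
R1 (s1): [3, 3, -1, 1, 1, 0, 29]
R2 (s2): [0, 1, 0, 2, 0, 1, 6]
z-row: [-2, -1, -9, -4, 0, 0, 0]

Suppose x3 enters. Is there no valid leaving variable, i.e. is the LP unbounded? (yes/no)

yes

Every constraint-row entry in column x3 is ≤ 0, so increasing x3 is unbounded.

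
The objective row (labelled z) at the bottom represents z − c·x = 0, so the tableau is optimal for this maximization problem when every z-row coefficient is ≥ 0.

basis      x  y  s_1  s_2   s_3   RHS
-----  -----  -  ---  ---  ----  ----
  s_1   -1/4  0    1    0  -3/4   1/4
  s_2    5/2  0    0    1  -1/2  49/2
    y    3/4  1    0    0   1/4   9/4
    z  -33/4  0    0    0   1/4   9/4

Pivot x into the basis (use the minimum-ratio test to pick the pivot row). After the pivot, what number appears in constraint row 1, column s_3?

Ratio test on column x — row 1: entry -1/4 ≤ 0; row 2: (49/2)/(5/2) = 49/5; row 3: (9/4)/(3/4) = 3. Minimum is 3 at row 3 (y leaves); pivot element 3/4.
Divide row 3 by 3/4; eliminate column x from the other rows.
Row 1 update in column s_3: -3/4 − (-1/4)·(1/3) = -2/3.

-2/3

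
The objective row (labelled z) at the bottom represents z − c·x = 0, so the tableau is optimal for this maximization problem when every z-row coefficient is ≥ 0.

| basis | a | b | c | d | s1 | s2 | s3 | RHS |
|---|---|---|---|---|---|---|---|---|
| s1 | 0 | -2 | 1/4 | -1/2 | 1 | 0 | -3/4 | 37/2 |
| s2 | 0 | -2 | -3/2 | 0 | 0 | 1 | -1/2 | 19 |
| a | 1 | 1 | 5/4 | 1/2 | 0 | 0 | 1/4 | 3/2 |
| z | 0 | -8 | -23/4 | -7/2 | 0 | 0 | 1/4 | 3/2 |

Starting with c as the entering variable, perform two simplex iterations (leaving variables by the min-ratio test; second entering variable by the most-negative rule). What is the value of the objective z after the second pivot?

27/2

Ratio test on column c — row 1: (37/2)/(1/4) = 74; row 2: entry -3/2 ≤ 0; row 3: (3/2)/(5/4) = 6/5. Minimum is 6/5 at row 3 (a leaves); pivot element 5/4.
Pivot on row 3; the z-row RHS becomes 3/2 − (-23/4)·(6/5) = 42/5.
Next entering variable (most negative z-row entry -17/5): b.
Ratio test on column b — row 1: entry -11/5 ≤ 0; row 2: entry -4/5 ≤ 0; row 3: (6/5)/(4/5) = 3/2. Minimum is 3/2 at row 3 (c leaves); pivot element 4/5.
After the second pivot the z-row RHS is 42/5 − (-17/5)·(3/2) = 27/2.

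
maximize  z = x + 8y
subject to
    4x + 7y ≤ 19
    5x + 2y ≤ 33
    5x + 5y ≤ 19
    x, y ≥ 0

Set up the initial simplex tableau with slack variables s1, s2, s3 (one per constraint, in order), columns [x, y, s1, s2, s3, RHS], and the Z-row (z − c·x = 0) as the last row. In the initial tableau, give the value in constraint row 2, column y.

Constraint 2 has coefficient 2 on y.

2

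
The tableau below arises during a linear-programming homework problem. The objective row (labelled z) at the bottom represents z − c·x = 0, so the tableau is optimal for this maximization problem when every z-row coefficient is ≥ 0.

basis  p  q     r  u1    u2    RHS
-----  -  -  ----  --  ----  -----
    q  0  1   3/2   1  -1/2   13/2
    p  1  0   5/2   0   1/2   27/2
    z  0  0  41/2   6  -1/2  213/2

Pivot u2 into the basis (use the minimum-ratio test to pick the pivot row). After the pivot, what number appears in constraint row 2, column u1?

0

Ratio test on column u2 — row 1: entry -1/2 ≤ 0; row 2: (27/2)/(1/2) = 27. Minimum is 27 at row 2 (p leaves); pivot element 1/2.
Divide row 2 by 1/2; eliminate column u2 from the other rows.
In the new row 2, the u1 entry is the old entry divided by the pivot: 0/(1/2) = 0.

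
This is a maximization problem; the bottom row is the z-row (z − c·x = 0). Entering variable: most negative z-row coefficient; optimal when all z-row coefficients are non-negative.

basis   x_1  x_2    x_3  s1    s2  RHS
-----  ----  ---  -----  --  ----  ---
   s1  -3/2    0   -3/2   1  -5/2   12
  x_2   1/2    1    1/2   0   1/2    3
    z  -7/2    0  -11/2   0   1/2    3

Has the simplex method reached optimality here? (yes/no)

The z-row has a negative entry -11/2 in column x_3, so it is not optimal.

no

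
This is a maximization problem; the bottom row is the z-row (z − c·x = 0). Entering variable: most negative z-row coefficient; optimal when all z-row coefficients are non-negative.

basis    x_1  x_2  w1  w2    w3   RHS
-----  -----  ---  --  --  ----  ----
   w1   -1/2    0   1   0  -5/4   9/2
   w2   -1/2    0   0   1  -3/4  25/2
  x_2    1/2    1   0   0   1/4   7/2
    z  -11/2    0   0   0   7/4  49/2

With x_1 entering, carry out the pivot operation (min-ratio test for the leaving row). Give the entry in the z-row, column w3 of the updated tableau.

9/2

Ratio test on column x_1 — row 1: entry -1/2 ≤ 0; row 2: entry -1/2 ≤ 0; row 3: (7/2)/(1/2) = 7. Minimum is 7 at row 3 (x_2 leaves); pivot element 1/2.
Divide row 3 by 1/2; eliminate column x_1 from the other rows.
z-row update in column w3: 7/4 − (-11/2)·(1/2) = 9/2.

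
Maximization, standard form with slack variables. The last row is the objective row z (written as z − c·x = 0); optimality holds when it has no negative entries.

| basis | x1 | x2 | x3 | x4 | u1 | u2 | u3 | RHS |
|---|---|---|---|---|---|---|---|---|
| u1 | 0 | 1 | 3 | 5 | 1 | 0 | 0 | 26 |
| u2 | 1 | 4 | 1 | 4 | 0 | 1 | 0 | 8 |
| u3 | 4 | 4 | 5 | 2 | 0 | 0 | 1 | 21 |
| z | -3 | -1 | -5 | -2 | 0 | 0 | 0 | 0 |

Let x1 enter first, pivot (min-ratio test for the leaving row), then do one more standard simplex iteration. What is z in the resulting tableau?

Ratio test on column x1 — row 1: entry 0 ≤ 0; row 2: 8/1 = 8; row 3: 21/4 = 21/4. Minimum is 21/4 at row 3 (u3 leaves); pivot element 4.
Pivot on row 3; the z-row RHS becomes 0 − (-3)·(21/4) = 63/4.
Next entering variable (most negative z-row entry -5/4): x3.
Ratio test on column x3 — row 1: 26/3 = 26/3; row 2: entry -1/4 ≤ 0; row 3: (21/4)/(5/4) = 21/5. Minimum is 21/5 at row 3 (x1 leaves); pivot element 5/4.
After the second pivot the z-row RHS is 63/4 − (-5/4)·(21/5) = 21.

21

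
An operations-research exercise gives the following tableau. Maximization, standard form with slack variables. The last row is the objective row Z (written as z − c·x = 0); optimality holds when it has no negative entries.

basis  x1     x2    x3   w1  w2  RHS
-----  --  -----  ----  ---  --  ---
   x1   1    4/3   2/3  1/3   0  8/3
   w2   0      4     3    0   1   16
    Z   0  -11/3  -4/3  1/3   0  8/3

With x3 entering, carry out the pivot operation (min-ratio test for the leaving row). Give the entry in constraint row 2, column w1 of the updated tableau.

Ratio test on column x3 — row 1: (8/3)/(2/3) = 4; row 2: 16/3 = 16/3. Minimum is 4 at row 1 (x1 leaves); pivot element 2/3.
Divide row 1 by 2/3; eliminate column x3 from the other rows.
Row 2 update in column w1: 0 − 3·(1/2) = -3/2.

-3/2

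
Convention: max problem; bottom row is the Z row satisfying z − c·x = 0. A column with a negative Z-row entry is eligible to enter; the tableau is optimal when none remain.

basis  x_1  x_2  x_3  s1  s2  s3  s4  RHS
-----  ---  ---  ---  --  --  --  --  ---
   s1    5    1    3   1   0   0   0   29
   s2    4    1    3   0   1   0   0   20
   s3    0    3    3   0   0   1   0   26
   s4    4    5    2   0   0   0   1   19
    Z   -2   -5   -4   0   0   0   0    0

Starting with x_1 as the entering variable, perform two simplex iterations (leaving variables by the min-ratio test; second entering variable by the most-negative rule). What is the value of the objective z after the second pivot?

Ratio test on column x_1 — row 1: 29/5 = 29/5; row 2: 20/4 = 5; row 3: entry 0 ≤ 0; row 4: 19/4 = 19/4. Minimum is 19/4 at row 4 (s4 leaves); pivot element 4.
Pivot on row 4; the Z-row RHS becomes 0 − (-2)·(19/4) = 19/2.
Next entering variable (most negative Z-row entry -3): x_3.
Ratio test on column x_3 — row 1: (21/4)/(1/2) = 21/2; row 2: 1/1 = 1; row 3: 26/3 = 26/3; row 4: (19/4)/(1/2) = 19/2. Minimum is 1 at row 2 (s2 leaves); pivot element 1.
After the second pivot the Z-row RHS is 19/2 − (-3)·1 = 25/2.

25/2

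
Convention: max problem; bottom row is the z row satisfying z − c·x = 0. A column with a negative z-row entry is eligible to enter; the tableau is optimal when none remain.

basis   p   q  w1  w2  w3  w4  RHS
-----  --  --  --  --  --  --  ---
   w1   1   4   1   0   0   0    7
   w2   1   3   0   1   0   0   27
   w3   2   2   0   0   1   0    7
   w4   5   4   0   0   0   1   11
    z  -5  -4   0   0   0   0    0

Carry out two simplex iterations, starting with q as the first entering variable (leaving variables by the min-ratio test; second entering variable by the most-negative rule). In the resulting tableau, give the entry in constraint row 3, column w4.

Ratio test on column q — row 1: 7/4 = 7/4; row 2: 27/3 = 9; row 3: 7/2 = 7/2; row 4: 11/4 = 11/4. Minimum is 7/4 at row 1 (w1 leaves); pivot element 4.
Divide row 1 by 4; eliminate column q from the other rows.
Second iteration: most negative z-row entry is -4 in column p, so p enters.
Ratio test on column p — row 1: (7/4)/(1/4) = 7; row 2: (87/4)/(1/4) = 87; row 3: (7/2)/(3/2) = 7/3; row 4: 4/4 = 1. Minimum is 1 at row 4 (w4 leaves); pivot element 4.
Divide row 4 by 4; eliminate column p from the other rows.
After both pivots, the entry at constraint row 3, column w4 is -3/8.

-3/8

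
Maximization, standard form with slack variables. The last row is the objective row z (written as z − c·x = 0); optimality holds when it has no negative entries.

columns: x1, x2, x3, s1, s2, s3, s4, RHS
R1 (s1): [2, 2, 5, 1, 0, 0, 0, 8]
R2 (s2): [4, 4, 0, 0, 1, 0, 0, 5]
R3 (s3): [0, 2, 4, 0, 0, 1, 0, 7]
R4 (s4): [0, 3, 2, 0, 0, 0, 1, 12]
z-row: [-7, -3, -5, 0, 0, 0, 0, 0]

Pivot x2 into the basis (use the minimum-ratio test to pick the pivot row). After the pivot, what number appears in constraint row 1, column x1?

0

Ratio test on column x2 — row 1: 8/2 = 4; row 2: 5/4 = 5/4; row 3: 7/2 = 7/2; row 4: 12/3 = 4. Minimum is 5/4 at row 2 (s2 leaves); pivot element 4.
Divide row 2 by 4; eliminate column x2 from the other rows.
Row 1 update in column x1: 2 − 2·1 = 0.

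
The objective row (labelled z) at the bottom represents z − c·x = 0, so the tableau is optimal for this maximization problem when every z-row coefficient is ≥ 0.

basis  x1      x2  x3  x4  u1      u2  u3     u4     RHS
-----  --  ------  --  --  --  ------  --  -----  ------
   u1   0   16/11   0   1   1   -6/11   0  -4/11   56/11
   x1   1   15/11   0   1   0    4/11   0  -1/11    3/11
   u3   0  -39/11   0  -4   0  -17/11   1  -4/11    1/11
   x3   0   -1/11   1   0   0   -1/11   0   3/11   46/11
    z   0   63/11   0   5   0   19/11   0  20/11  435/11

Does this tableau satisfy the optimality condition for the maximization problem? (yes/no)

Every z-row coefficient is ≥ 0, so the tableau is optimal.

yes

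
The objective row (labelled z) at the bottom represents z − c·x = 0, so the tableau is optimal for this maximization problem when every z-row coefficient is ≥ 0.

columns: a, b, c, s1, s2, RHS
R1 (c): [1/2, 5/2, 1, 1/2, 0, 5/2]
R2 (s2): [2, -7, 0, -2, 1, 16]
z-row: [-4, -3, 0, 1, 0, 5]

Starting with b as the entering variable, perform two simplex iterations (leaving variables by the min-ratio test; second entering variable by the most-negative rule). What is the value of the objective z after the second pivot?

25

Ratio test on column b — row 1: (5/2)/(5/2) = 1; row 2: entry -7 ≤ 0. Minimum is 1 at row 1 (c leaves); pivot element 5/2.
Pivot on row 1; the z-row RHS becomes 5 − (-3)·1 = 8.
Next entering variable (most negative z-row entry -17/5): a.
Ratio test on column a — row 1: 1/(1/5) = 5; row 2: 23/(17/5) = 115/17. Minimum is 5 at row 1 (b leaves); pivot element 1/5.
After the second pivot the z-row RHS is 8 − (-17/5)·5 = 25.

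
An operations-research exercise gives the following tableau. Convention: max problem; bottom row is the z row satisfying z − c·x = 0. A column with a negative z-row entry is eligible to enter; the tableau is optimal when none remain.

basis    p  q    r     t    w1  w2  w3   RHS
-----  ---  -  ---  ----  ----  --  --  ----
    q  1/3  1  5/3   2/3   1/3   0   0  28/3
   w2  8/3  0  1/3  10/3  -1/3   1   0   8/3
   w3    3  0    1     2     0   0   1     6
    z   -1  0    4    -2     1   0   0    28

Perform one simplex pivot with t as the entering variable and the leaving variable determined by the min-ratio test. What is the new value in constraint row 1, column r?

Ratio test on column t — row 1: (28/3)/(2/3) = 14; row 2: (8/3)/(10/3) = 4/5; row 3: 6/2 = 3. Minimum is 4/5 at row 2 (w2 leaves); pivot element 10/3.
Divide row 2 by 10/3; eliminate column t from the other rows.
Row 1 update in column r: 5/3 − (2/3)·(1/10) = 8/5.

8/5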